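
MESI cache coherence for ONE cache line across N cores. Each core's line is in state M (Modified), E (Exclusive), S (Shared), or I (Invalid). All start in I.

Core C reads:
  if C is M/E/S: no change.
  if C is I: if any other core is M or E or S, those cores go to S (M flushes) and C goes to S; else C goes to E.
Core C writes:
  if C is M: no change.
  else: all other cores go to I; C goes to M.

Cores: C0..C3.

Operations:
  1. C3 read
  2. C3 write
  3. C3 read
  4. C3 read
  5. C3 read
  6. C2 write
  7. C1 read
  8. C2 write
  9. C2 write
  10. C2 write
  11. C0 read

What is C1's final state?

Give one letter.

Op 1: C3 read [C3 read from I: no other sharers -> C3=E (exclusive)] -> [I,I,I,E]
Op 2: C3 write [C3 write: invalidate none -> C3=M] -> [I,I,I,M]
Op 3: C3 read [C3 read: already in M, no change] -> [I,I,I,M]
Op 4: C3 read [C3 read: already in M, no change] -> [I,I,I,M]
Op 5: C3 read [C3 read: already in M, no change] -> [I,I,I,M]
Op 6: C2 write [C2 write: invalidate ['C3=M'] -> C2=M] -> [I,I,M,I]
Op 7: C1 read [C1 read from I: others=['C2=M'] -> C1=S, others downsized to S] -> [I,S,S,I]
Op 8: C2 write [C2 write: invalidate ['C1=S'] -> C2=M] -> [I,I,M,I]
Op 9: C2 write [C2 write: already M (modified), no change] -> [I,I,M,I]
Op 10: C2 write [C2 write: already M (modified), no change] -> [I,I,M,I]
Op 11: C0 read [C0 read from I: others=['C2=M'] -> C0=S, others downsized to S] -> [S,I,S,I]

Answer: I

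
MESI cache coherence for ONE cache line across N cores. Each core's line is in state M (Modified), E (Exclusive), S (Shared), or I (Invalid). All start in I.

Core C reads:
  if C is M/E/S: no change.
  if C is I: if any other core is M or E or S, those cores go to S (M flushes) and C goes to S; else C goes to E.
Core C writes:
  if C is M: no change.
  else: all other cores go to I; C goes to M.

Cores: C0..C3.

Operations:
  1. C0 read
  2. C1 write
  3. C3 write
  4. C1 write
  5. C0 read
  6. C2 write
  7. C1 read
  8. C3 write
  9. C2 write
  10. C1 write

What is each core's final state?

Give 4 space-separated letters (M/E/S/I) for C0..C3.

Answer: I M I I

Derivation:
Op 1: C0 read [C0 read from I: no other sharers -> C0=E (exclusive)] -> [E,I,I,I]
Op 2: C1 write [C1 write: invalidate ['C0=E'] -> C1=M] -> [I,M,I,I]
Op 3: C3 write [C3 write: invalidate ['C1=M'] -> C3=M] -> [I,I,I,M]
Op 4: C1 write [C1 write: invalidate ['C3=M'] -> C1=M] -> [I,M,I,I]
Op 5: C0 read [C0 read from I: others=['C1=M'] -> C0=S, others downsized to S] -> [S,S,I,I]
Op 6: C2 write [C2 write: invalidate ['C0=S', 'C1=S'] -> C2=M] -> [I,I,M,I]
Op 7: C1 read [C1 read from I: others=['C2=M'] -> C1=S, others downsized to S] -> [I,S,S,I]
Op 8: C3 write [C3 write: invalidate ['C1=S', 'C2=S'] -> C3=M] -> [I,I,I,M]
Op 9: C2 write [C2 write: invalidate ['C3=M'] -> C2=M] -> [I,I,M,I]
Op 10: C1 write [C1 write: invalidate ['C2=M'] -> C1=M] -> [I,M,I,I]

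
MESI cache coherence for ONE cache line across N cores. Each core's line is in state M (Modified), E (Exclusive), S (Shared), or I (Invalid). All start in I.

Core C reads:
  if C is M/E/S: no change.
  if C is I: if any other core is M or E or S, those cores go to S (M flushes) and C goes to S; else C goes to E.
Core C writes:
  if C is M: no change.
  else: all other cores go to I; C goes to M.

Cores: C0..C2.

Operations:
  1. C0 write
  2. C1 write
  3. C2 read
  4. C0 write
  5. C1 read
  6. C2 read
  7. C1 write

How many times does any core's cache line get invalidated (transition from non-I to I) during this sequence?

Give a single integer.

Op 1: C0 write [C0 write: invalidate none -> C0=M] -> [M,I,I] (invalidations this op: 0; running total: 0)
Op 2: C1 write [C1 write: invalidate ['C0=M'] -> C1=M] -> [I,M,I] (invalidations this op: 1; running total: 1)
Op 3: C2 read [C2 read from I: others=['C1=M'] -> C2=S, others downsized to S] -> [I,S,S] (invalidations this op: 0; running total: 1)
Op 4: C0 write [C0 write: invalidate ['C1=S', 'C2=S'] -> C0=M] -> [M,I,I] (invalidations this op: 2; running total: 3)
Op 5: C1 read [C1 read from I: others=['C0=M'] -> C1=S, others downsized to S] -> [S,S,I] (invalidations this op: 0; running total: 3)
Op 6: C2 read [C2 read from I: others=['C0=S', 'C1=S'] -> C2=S, others downsized to S] -> [S,S,S] (invalidations this op: 0; running total: 3)
Op 7: C1 write [C1 write: invalidate ['C0=S', 'C2=S'] -> C1=M] -> [I,M,I] (invalidations this op: 2; running total: 5)

Answer: 5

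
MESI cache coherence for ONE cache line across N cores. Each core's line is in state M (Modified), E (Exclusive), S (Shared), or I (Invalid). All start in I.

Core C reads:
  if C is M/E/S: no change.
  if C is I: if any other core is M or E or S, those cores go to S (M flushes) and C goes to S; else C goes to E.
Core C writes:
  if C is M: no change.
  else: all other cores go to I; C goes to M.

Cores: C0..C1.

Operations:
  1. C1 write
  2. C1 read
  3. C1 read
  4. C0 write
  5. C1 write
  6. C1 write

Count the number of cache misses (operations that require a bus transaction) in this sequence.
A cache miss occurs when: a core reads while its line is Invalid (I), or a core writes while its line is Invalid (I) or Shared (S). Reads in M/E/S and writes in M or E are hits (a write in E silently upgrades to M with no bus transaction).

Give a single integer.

Answer: 3

Derivation:
Op 1: C1 write [C1 write: invalidate none -> C1=M] -> [I,M] [MISS #1: write from I]
Op 2: C1 read [C1 read: already in M, no change] -> [I,M] [hit: read from M]
Op 3: C1 read [C1 read: already in M, no change] -> [I,M] [hit: read from M]
Op 4: C0 write [C0 write: invalidate ['C1=M'] -> C0=M] -> [M,I] [MISS #2: write from I]
Op 5: C1 write [C1 write: invalidate ['C0=M'] -> C1=M] -> [I,M] [MISS #3: write from I]
Op 6: C1 write [C1 write: already M (modified), no change] -> [I,M] [hit: write from M]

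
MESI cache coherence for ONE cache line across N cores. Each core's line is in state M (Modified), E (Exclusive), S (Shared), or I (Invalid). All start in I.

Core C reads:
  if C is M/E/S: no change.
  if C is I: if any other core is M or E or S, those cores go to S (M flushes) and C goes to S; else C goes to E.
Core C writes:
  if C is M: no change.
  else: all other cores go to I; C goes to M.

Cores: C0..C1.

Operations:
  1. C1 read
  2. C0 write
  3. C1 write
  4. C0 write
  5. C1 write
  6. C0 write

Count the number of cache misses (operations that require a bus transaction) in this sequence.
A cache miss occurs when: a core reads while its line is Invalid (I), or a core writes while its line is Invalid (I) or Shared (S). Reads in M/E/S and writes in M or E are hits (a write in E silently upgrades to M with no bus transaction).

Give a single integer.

Answer: 6

Derivation:
Op 1: C1 read [C1 read from I: no other sharers -> C1=E (exclusive)] -> [I,E] [MISS #1: read from I]
Op 2: C0 write [C0 write: invalidate ['C1=E'] -> C0=M] -> [M,I] [MISS #2: write from I]
Op 3: C1 write [C1 write: invalidate ['C0=M'] -> C1=M] -> [I,M] [MISS #3: write from I]
Op 4: C0 write [C0 write: invalidate ['C1=M'] -> C0=M] -> [M,I] [MISS #4: write from I]
Op 5: C1 write [C1 write: invalidate ['C0=M'] -> C1=M] -> [I,M] [MISS #5: write from I]
Op 6: C0 write [C0 write: invalidate ['C1=M'] -> C0=M] -> [M,I] [MISS #6: write from I]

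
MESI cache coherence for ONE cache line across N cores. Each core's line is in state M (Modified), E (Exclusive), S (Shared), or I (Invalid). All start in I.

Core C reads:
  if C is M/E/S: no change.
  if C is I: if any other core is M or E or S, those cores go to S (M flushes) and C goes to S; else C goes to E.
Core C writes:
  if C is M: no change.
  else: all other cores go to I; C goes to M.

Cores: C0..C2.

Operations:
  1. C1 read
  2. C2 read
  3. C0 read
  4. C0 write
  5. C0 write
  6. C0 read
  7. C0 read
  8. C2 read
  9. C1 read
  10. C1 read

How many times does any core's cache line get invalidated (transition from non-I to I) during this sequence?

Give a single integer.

Op 1: C1 read [C1 read from I: no other sharers -> C1=E (exclusive)] -> [I,E,I] (invalidations this op: 0; running total: 0)
Op 2: C2 read [C2 read from I: others=['C1=E'] -> C2=S, others downsized to S] -> [I,S,S] (invalidations this op: 0; running total: 0)
Op 3: C0 read [C0 read from I: others=['C1=S', 'C2=S'] -> C0=S, others downsized to S] -> [S,S,S] (invalidations this op: 0; running total: 0)
Op 4: C0 write [C0 write: invalidate ['C1=S', 'C2=S'] -> C0=M] -> [M,I,I] (invalidations this op: 2; running total: 2)
Op 5: C0 write [C0 write: already M (modified), no change] -> [M,I,I] (invalidations this op: 0; running total: 2)
Op 6: C0 read [C0 read: already in M, no change] -> [M,I,I] (invalidations this op: 0; running total: 2)
Op 7: C0 read [C0 read: already in M, no change] -> [M,I,I] (invalidations this op: 0; running total: 2)
Op 8: C2 read [C2 read from I: others=['C0=M'] -> C2=S, others downsized to S] -> [S,I,S] (invalidations this op: 0; running total: 2)
Op 9: C1 read [C1 read from I: others=['C0=S', 'C2=S'] -> C1=S, others downsized to S] -> [S,S,S] (invalidations this op: 0; running total: 2)
Op 10: C1 read [C1 read: already in S, no change] -> [S,S,S] (invalidations this op: 0; running total: 2)

Answer: 2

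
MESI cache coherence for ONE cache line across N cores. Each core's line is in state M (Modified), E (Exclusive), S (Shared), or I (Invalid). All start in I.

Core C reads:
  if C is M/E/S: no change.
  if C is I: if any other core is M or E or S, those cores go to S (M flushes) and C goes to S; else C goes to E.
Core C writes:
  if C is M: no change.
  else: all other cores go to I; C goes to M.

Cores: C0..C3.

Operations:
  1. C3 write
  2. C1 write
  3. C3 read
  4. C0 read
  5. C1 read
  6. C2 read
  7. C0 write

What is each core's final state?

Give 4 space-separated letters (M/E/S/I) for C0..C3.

Op 1: C3 write [C3 write: invalidate none -> C3=M] -> [I,I,I,M]
Op 2: C1 write [C1 write: invalidate ['C3=M'] -> C1=M] -> [I,M,I,I]
Op 3: C3 read [C3 read from I: others=['C1=M'] -> C3=S, others downsized to S] -> [I,S,I,S]
Op 4: C0 read [C0 read from I: others=['C1=S', 'C3=S'] -> C0=S, others downsized to S] -> [S,S,I,S]
Op 5: C1 read [C1 read: already in S, no change] -> [S,S,I,S]
Op 6: C2 read [C2 read from I: others=['C0=S', 'C1=S', 'C3=S'] -> C2=S, others downsized to S] -> [S,S,S,S]
Op 7: C0 write [C0 write: invalidate ['C1=S', 'C2=S', 'C3=S'] -> C0=M] -> [M,I,I,I]

Answer: M I I I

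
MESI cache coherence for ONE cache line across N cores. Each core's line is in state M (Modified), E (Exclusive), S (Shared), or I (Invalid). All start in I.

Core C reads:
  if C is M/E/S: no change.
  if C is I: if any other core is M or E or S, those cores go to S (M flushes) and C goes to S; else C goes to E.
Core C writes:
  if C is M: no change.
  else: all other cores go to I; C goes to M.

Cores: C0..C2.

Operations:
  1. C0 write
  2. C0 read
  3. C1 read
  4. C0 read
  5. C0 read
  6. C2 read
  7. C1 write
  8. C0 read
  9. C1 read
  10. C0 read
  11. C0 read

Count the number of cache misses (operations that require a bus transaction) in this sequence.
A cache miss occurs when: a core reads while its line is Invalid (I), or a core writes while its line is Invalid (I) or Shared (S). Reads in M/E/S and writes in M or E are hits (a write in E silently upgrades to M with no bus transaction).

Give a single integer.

Answer: 5

Derivation:
Op 1: C0 write [C0 write: invalidate none -> C0=M] -> [M,I,I] [MISS #1: write from I]
Op 2: C0 read [C0 read: already in M, no change] -> [M,I,I] [hit: read from M]
Op 3: C1 read [C1 read from I: others=['C0=M'] -> C1=S, others downsized to S] -> [S,S,I] [MISS #2: read from I]
Op 4: C0 read [C0 read: already in S, no change] -> [S,S,I] [hit: read from S]
Op 5: C0 read [C0 read: already in S, no change] -> [S,S,I] [hit: read from S]
Op 6: C2 read [C2 read from I: others=['C0=S', 'C1=S'] -> C2=S, others downsized to S] -> [S,S,S] [MISS #3: read from I]
Op 7: C1 write [C1 write: invalidate ['C0=S', 'C2=S'] -> C1=M] -> [I,M,I] [MISS #4: write from S]
Op 8: C0 read [C0 read from I: others=['C1=M'] -> C0=S, others downsized to S] -> [S,S,I] [MISS #5: read from I]
Op 9: C1 read [C1 read: already in S, no change] -> [S,S,I] [hit: read from S]
Op 10: C0 read [C0 read: already in S, no change] -> [S,S,I] [hit: read from S]
Op 11: C0 read [C0 read: already in S, no change] -> [S,S,I] [hit: read from S]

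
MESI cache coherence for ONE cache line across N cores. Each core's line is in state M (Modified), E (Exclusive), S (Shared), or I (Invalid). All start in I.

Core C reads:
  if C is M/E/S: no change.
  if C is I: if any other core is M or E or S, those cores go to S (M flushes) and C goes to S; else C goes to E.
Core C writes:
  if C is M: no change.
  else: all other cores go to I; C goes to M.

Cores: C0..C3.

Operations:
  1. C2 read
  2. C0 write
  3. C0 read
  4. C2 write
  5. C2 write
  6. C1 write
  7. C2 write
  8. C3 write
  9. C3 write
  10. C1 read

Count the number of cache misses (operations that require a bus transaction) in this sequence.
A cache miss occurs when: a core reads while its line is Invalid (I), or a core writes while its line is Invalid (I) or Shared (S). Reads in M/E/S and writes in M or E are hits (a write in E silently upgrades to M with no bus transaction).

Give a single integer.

Answer: 7

Derivation:
Op 1: C2 read [C2 read from I: no other sharers -> C2=E (exclusive)] -> [I,I,E,I] [MISS #1: read from I]
Op 2: C0 write [C0 write: invalidate ['C2=E'] -> C0=M] -> [M,I,I,I] [MISS #2: write from I]
Op 3: C0 read [C0 read: already in M, no change] -> [M,I,I,I] [hit: read from M]
Op 4: C2 write [C2 write: invalidate ['C0=M'] -> C2=M] -> [I,I,M,I] [MISS #3: write from I]
Op 5: C2 write [C2 write: already M (modified), no change] -> [I,I,M,I] [hit: write from M]
Op 6: C1 write [C1 write: invalidate ['C2=M'] -> C1=M] -> [I,M,I,I] [MISS #4: write from I]
Op 7: C2 write [C2 write: invalidate ['C1=M'] -> C2=M] -> [I,I,M,I] [MISS #5: write from I]
Op 8: C3 write [C3 write: invalidate ['C2=M'] -> C3=M] -> [I,I,I,M] [MISS #6: write from I]
Op 9: C3 write [C3 write: already M (modified), no change] -> [I,I,I,M] [hit: write from M]
Op 10: C1 read [C1 read from I: others=['C3=M'] -> C1=S, others downsized to S] -> [I,S,I,S] [MISS #7: read from I]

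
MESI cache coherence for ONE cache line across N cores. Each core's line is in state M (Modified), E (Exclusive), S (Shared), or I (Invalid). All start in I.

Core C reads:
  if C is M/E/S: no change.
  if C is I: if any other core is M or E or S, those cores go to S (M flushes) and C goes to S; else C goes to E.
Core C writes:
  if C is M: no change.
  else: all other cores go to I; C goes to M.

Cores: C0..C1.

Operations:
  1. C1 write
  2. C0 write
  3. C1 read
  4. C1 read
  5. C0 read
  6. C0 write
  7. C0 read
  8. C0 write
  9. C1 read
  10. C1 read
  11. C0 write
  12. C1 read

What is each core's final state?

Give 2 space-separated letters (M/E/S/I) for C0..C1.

Answer: S S

Derivation:
Op 1: C1 write [C1 write: invalidate none -> C1=M] -> [I,M]
Op 2: C0 write [C0 write: invalidate ['C1=M'] -> C0=M] -> [M,I]
Op 3: C1 read [C1 read from I: others=['C0=M'] -> C1=S, others downsized to S] -> [S,S]
Op 4: C1 read [C1 read: already in S, no change] -> [S,S]
Op 5: C0 read [C0 read: already in S, no change] -> [S,S]
Op 6: C0 write [C0 write: invalidate ['C1=S'] -> C0=M] -> [M,I]
Op 7: C0 read [C0 read: already in M, no change] -> [M,I]
Op 8: C0 write [C0 write: already M (modified), no change] -> [M,I]
Op 9: C1 read [C1 read from I: others=['C0=M'] -> C1=S, others downsized to S] -> [S,S]
Op 10: C1 read [C1 read: already in S, no change] -> [S,S]
Op 11: C0 write [C0 write: invalidate ['C1=S'] -> C0=M] -> [M,I]
Op 12: C1 read [C1 read from I: others=['C0=M'] -> C1=S, others downsized to S] -> [S,S]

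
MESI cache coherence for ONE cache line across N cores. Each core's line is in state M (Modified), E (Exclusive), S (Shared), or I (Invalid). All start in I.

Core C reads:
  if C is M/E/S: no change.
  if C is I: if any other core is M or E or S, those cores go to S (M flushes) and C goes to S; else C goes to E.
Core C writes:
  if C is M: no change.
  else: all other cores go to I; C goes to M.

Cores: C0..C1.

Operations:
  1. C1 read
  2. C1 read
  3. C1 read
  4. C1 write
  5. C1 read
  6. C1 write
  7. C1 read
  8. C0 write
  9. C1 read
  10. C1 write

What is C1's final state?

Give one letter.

Op 1: C1 read [C1 read from I: no other sharers -> C1=E (exclusive)] -> [I,E]
Op 2: C1 read [C1 read: already in E, no change] -> [I,E]
Op 3: C1 read [C1 read: already in E, no change] -> [I,E]
Op 4: C1 write [C1 write: invalidate none -> C1=M] -> [I,M]
Op 5: C1 read [C1 read: already in M, no change] -> [I,M]
Op 6: C1 write [C1 write: already M (modified), no change] -> [I,M]
Op 7: C1 read [C1 read: already in M, no change] -> [I,M]
Op 8: C0 write [C0 write: invalidate ['C1=M'] -> C0=M] -> [M,I]
Op 9: C1 read [C1 read from I: others=['C0=M'] -> C1=S, others downsized to S] -> [S,S]
Op 10: C1 write [C1 write: invalidate ['C0=S'] -> C1=M] -> [I,M]

Answer: M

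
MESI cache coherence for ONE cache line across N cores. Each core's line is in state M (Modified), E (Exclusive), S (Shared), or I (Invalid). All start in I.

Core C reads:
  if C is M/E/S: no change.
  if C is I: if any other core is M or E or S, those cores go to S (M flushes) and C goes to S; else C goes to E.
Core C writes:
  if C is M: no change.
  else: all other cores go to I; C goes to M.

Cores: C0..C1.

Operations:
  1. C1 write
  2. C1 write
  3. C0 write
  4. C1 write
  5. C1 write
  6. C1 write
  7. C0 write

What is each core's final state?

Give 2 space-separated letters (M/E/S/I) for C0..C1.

Op 1: C1 write [C1 write: invalidate none -> C1=M] -> [I,M]
Op 2: C1 write [C1 write: already M (modified), no change] -> [I,M]
Op 3: C0 write [C0 write: invalidate ['C1=M'] -> C0=M] -> [M,I]
Op 4: C1 write [C1 write: invalidate ['C0=M'] -> C1=M] -> [I,M]
Op 5: C1 write [C1 write: already M (modified), no change] -> [I,M]
Op 6: C1 write [C1 write: already M (modified), no change] -> [I,M]
Op 7: C0 write [C0 write: invalidate ['C1=M'] -> C0=M] -> [M,I]

Answer: M I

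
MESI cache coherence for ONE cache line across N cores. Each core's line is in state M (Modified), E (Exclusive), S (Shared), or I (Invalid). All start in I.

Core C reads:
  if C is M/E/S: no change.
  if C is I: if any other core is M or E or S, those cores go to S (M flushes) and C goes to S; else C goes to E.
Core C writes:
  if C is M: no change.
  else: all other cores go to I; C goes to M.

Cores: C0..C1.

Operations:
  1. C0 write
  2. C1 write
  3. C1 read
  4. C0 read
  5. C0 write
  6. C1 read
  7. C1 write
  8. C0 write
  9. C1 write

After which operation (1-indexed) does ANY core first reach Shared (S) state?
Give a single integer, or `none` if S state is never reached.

Answer: 4

Derivation:
Op 1: C0 write [C0 write: invalidate none -> C0=M] -> [M,I]
Op 2: C1 write [C1 write: invalidate ['C0=M'] -> C1=M] -> [I,M]
Op 3: C1 read [C1 read: already in M, no change] -> [I,M]
Op 4: C0 read [C0 read from I: others=['C1=M'] -> C0=S, others downsized to S] -> [S,S]
  -> First S state at op 4; remaining ops need not be traced.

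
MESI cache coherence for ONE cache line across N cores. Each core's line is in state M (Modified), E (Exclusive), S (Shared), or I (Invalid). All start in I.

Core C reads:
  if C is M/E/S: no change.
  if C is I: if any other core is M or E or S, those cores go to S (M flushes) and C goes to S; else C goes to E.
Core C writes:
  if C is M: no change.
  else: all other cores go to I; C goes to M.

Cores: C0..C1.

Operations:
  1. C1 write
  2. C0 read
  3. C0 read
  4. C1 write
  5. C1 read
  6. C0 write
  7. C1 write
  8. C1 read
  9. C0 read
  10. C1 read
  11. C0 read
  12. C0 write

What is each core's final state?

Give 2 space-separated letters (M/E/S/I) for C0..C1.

Answer: M I

Derivation:
Op 1: C1 write [C1 write: invalidate none -> C1=M] -> [I,M]
Op 2: C0 read [C0 read from I: others=['C1=M'] -> C0=S, others downsized to S] -> [S,S]
Op 3: C0 read [C0 read: already in S, no change] -> [S,S]
Op 4: C1 write [C1 write: invalidate ['C0=S'] -> C1=M] -> [I,M]
Op 5: C1 read [C1 read: already in M, no change] -> [I,M]
Op 6: C0 write [C0 write: invalidate ['C1=M'] -> C0=M] -> [M,I]
Op 7: C1 write [C1 write: invalidate ['C0=M'] -> C1=M] -> [I,M]
Op 8: C1 read [C1 read: already in M, no change] -> [I,M]
Op 9: C0 read [C0 read from I: others=['C1=M'] -> C0=S, others downsized to S] -> [S,S]
Op 10: C1 read [C1 read: already in S, no change] -> [S,S]
Op 11: C0 read [C0 read: already in S, no change] -> [S,S]
Op 12: C0 write [C0 write: invalidate ['C1=S'] -> C0=M] -> [M,I]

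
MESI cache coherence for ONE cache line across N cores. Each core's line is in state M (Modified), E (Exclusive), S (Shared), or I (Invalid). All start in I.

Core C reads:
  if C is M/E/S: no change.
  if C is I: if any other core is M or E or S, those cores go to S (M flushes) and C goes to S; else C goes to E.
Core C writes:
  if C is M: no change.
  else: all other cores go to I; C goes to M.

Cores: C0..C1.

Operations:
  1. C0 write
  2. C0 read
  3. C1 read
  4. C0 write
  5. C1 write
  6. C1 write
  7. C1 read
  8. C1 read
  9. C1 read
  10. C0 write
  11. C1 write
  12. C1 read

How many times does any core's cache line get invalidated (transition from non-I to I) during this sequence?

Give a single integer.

Op 1: C0 write [C0 write: invalidate none -> C0=M] -> [M,I] (invalidations this op: 0; running total: 0)
Op 2: C0 read [C0 read: already in M, no change] -> [M,I] (invalidations this op: 0; running total: 0)
Op 3: C1 read [C1 read from I: others=['C0=M'] -> C1=S, others downsized to S] -> [S,S] (invalidations this op: 0; running total: 0)
Op 4: C0 write [C0 write: invalidate ['C1=S'] -> C0=M] -> [M,I] (invalidations this op: 1; running total: 1)
Op 5: C1 write [C1 write: invalidate ['C0=M'] -> C1=M] -> [I,M] (invalidations this op: 1; running total: 2)
Op 6: C1 write [C1 write: already M (modified), no change] -> [I,M] (invalidations this op: 0; running total: 2)
Op 7: C1 read [C1 read: already in M, no change] -> [I,M] (invalidations this op: 0; running total: 2)
Op 8: C1 read [C1 read: already in M, no change] -> [I,M] (invalidations this op: 0; running total: 2)
Op 9: C1 read [C1 read: already in M, no change] -> [I,M] (invalidations this op: 0; running total: 2)
Op 10: C0 write [C0 write: invalidate ['C1=M'] -> C0=M] -> [M,I] (invalidations this op: 1; running total: 3)
Op 11: C1 write [C1 write: invalidate ['C0=M'] -> C1=M] -> [I,M] (invalidations this op: 1; running total: 4)
Op 12: C1 read [C1 read: already in M, no change] -> [I,M] (invalidations this op: 0; running total: 4)

Answer: 4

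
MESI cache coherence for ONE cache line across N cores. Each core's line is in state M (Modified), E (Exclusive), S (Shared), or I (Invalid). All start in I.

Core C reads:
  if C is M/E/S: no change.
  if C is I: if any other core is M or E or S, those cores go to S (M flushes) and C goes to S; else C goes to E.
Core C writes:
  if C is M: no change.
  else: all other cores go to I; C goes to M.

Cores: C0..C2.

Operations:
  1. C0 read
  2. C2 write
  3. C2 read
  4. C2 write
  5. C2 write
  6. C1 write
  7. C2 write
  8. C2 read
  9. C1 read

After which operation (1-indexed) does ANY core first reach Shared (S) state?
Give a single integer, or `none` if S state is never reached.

Op 1: C0 read [C0 read from I: no other sharers -> C0=E (exclusive)] -> [E,I,I]
Op 2: C2 write [C2 write: invalidate ['C0=E'] -> C2=M] -> [I,I,M]
Op 3: C2 read [C2 read: already in M, no change] -> [I,I,M]
Op 4: C2 write [C2 write: already M (modified), no change] -> [I,I,M]
Op 5: C2 write [C2 write: already M (modified), no change] -> [I,I,M]
Op 6: C1 write [C1 write: invalidate ['C2=M'] -> C1=M] -> [I,M,I]
Op 7: C2 write [C2 write: invalidate ['C1=M'] -> C2=M] -> [I,I,M]
Op 8: C2 read [C2 read: already in M, no change] -> [I,I,M]
Op 9: C1 read [C1 read from I: others=['C2=M'] -> C1=S, others downsized to S] -> [I,S,S]
  -> First S state at op 9; remaining ops need not be traced.

Answer: 9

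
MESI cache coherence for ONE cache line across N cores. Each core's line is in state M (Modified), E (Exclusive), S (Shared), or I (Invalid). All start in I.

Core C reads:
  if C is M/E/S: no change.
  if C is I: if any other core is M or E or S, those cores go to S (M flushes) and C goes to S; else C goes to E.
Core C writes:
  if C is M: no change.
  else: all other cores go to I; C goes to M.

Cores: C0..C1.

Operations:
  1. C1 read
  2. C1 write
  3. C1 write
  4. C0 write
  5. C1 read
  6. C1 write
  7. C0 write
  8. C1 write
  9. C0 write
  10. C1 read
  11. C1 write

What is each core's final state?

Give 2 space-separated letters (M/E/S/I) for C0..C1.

Answer: I M

Derivation:
Op 1: C1 read [C1 read from I: no other sharers -> C1=E (exclusive)] -> [I,E]
Op 2: C1 write [C1 write: invalidate none -> C1=M] -> [I,M]
Op 3: C1 write [C1 write: already M (modified), no change] -> [I,M]
Op 4: C0 write [C0 write: invalidate ['C1=M'] -> C0=M] -> [M,I]
Op 5: C1 read [C1 read from I: others=['C0=M'] -> C1=S, others downsized to S] -> [S,S]
Op 6: C1 write [C1 write: invalidate ['C0=S'] -> C1=M] -> [I,M]
Op 7: C0 write [C0 write: invalidate ['C1=M'] -> C0=M] -> [M,I]
Op 8: C1 write [C1 write: invalidate ['C0=M'] -> C1=M] -> [I,M]
Op 9: C0 write [C0 write: invalidate ['C1=M'] -> C0=M] -> [M,I]
Op 10: C1 read [C1 read from I: others=['C0=M'] -> C1=S, others downsized to S] -> [S,S]
Op 11: C1 write [C1 write: invalidate ['C0=S'] -> C1=M] -> [I,M]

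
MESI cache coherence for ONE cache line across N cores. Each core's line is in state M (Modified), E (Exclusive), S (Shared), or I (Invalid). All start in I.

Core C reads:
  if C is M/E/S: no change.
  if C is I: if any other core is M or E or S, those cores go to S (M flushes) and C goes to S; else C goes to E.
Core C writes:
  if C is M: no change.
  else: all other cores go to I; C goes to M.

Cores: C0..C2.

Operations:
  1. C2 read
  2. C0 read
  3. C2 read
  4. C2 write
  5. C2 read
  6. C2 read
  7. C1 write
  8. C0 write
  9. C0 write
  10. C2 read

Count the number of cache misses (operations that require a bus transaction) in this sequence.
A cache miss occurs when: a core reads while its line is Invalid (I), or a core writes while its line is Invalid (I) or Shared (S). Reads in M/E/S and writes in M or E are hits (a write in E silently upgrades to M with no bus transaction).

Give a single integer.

Op 1: C2 read [C2 read from I: no other sharers -> C2=E (exclusive)] -> [I,I,E] [MISS #1: read from I]
Op 2: C0 read [C0 read from I: others=['C2=E'] -> C0=S, others downsized to S] -> [S,I,S] [MISS #2: read from I]
Op 3: C2 read [C2 read: already in S, no change] -> [S,I,S] [hit: read from S]
Op 4: C2 write [C2 write: invalidate ['C0=S'] -> C2=M] -> [I,I,M] [MISS #3: write from S]
Op 5: C2 read [C2 read: already in M, no change] -> [I,I,M] [hit: read from M]
Op 6: C2 read [C2 read: already in M, no change] -> [I,I,M] [hit: read from M]
Op 7: C1 write [C1 write: invalidate ['C2=M'] -> C1=M] -> [I,M,I] [MISS #4: write from I]
Op 8: C0 write [C0 write: invalidate ['C1=M'] -> C0=M] -> [M,I,I] [MISS #5: write from I]
Op 9: C0 write [C0 write: already M (modified), no change] -> [M,I,I] [hit: write from M]
Op 10: C2 read [C2 read from I: others=['C0=M'] -> C2=S, others downsized to S] -> [S,I,S] [MISS #6: read from I]

Answer: 6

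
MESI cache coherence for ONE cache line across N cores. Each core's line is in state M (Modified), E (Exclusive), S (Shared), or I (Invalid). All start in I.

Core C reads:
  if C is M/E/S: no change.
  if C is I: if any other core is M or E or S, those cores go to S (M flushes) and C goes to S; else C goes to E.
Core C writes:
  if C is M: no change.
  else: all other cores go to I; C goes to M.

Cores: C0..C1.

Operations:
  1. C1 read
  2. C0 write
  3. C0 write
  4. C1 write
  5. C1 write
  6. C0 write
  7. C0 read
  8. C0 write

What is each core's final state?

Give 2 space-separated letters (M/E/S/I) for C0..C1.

Op 1: C1 read [C1 read from I: no other sharers -> C1=E (exclusive)] -> [I,E]
Op 2: C0 write [C0 write: invalidate ['C1=E'] -> C0=M] -> [M,I]
Op 3: C0 write [C0 write: already M (modified), no change] -> [M,I]
Op 4: C1 write [C1 write: invalidate ['C0=M'] -> C1=M] -> [I,M]
Op 5: C1 write [C1 write: already M (modified), no change] -> [I,M]
Op 6: C0 write [C0 write: invalidate ['C1=M'] -> C0=M] -> [M,I]
Op 7: C0 read [C0 read: already in M, no change] -> [M,I]
Op 8: C0 write [C0 write: already M (modified), no change] -> [M,I]

Answer: M I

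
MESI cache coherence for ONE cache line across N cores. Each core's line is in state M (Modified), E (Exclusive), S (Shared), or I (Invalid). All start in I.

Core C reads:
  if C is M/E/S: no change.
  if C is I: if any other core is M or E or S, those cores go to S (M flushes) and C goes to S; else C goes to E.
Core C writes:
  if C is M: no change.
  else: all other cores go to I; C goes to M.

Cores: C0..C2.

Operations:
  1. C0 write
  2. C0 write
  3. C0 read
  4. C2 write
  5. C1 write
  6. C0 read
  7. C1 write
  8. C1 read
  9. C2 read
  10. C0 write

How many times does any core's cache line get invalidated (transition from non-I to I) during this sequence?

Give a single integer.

Answer: 5

Derivation:
Op 1: C0 write [C0 write: invalidate none -> C0=M] -> [M,I,I] (invalidations this op: 0; running total: 0)
Op 2: C0 write [C0 write: already M (modified), no change] -> [M,I,I] (invalidations this op: 0; running total: 0)
Op 3: C0 read [C0 read: already in M, no change] -> [M,I,I] (invalidations this op: 0; running total: 0)
Op 4: C2 write [C2 write: invalidate ['C0=M'] -> C2=M] -> [I,I,M] (invalidations this op: 1; running total: 1)
Op 5: C1 write [C1 write: invalidate ['C2=M'] -> C1=M] -> [I,M,I] (invalidations this op: 1; running total: 2)
Op 6: C0 read [C0 read from I: others=['C1=M'] -> C0=S, others downsized to S] -> [S,S,I] (invalidations this op: 0; running total: 2)
Op 7: C1 write [C1 write: invalidate ['C0=S'] -> C1=M] -> [I,M,I] (invalidations this op: 1; running total: 3)
Op 8: C1 read [C1 read: already in M, no change] -> [I,M,I] (invalidations this op: 0; running total: 3)
Op 9: C2 read [C2 read from I: others=['C1=M'] -> C2=S, others downsized to S] -> [I,S,S] (invalidations this op: 0; running total: 3)
Op 10: C0 write [C0 write: invalidate ['C1=S', 'C2=S'] -> C0=M] -> [M,I,I] (invalidations this op: 2; running total: 5)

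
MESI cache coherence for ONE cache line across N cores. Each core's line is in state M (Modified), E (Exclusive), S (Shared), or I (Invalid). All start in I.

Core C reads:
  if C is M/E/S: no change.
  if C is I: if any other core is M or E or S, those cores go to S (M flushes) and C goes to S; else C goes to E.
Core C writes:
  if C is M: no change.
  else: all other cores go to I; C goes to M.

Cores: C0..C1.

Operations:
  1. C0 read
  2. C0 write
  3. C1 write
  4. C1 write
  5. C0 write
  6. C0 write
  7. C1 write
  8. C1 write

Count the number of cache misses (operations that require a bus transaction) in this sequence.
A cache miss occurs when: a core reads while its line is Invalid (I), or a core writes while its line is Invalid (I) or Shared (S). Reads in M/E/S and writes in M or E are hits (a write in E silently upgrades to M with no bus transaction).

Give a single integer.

Op 1: C0 read [C0 read from I: no other sharers -> C0=E (exclusive)] -> [E,I] [MISS #1: read from I]
Op 2: C0 write [C0 write: invalidate none -> C0=M] -> [M,I] [hit: write from E is a silent E->M upgrade, no bus transaction]
Op 3: C1 write [C1 write: invalidate ['C0=M'] -> C1=M] -> [I,M] [MISS #2: write from I]
Op 4: C1 write [C1 write: already M (modified), no change] -> [I,M] [hit: write from M]
Op 5: C0 write [C0 write: invalidate ['C1=M'] -> C0=M] -> [M,I] [MISS #3: write from I]
Op 6: C0 write [C0 write: already M (modified), no change] -> [M,I] [hit: write from M]
Op 7: C1 write [C1 write: invalidate ['C0=M'] -> C1=M] -> [I,M] [MISS #4: write from I]
Op 8: C1 write [C1 write: already M (modified), no change] -> [I,M] [hit: write from M]

Answer: 4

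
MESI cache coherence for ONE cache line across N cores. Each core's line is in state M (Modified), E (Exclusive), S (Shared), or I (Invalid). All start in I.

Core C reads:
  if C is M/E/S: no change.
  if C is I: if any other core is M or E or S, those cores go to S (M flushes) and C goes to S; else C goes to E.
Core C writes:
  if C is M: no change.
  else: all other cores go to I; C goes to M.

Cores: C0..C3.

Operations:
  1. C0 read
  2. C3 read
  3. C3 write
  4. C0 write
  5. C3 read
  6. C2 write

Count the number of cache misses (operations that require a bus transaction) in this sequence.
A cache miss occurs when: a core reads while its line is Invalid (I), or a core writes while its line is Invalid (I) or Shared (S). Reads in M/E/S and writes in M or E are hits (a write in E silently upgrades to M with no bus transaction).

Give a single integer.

Answer: 6

Derivation:
Op 1: C0 read [C0 read from I: no other sharers -> C0=E (exclusive)] -> [E,I,I,I] [MISS #1: read from I]
Op 2: C3 read [C3 read from I: others=['C0=E'] -> C3=S, others downsized to S] -> [S,I,I,S] [MISS #2: read from I]
Op 3: C3 write [C3 write: invalidate ['C0=S'] -> C3=M] -> [I,I,I,M] [MISS #3: write from S]
Op 4: C0 write [C0 write: invalidate ['C3=M'] -> C0=M] -> [M,I,I,I] [MISS #4: write from I]
Op 5: C3 read [C3 read from I: others=['C0=M'] -> C3=S, others downsized to S] -> [S,I,I,S] [MISS #5: read from I]
Op 6: C2 write [C2 write: invalidate ['C0=S', 'C3=S'] -> C2=M] -> [I,I,M,I] [MISS #6: write from I]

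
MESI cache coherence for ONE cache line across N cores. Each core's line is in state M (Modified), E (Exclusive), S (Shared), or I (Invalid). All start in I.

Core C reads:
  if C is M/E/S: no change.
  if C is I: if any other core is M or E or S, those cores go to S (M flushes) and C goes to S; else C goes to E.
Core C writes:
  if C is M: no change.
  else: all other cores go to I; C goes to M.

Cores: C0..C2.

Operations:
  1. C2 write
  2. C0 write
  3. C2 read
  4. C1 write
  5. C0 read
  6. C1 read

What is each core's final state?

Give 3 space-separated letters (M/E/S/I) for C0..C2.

Op 1: C2 write [C2 write: invalidate none -> C2=M] -> [I,I,M]
Op 2: C0 write [C0 write: invalidate ['C2=M'] -> C0=M] -> [M,I,I]
Op 3: C2 read [C2 read from I: others=['C0=M'] -> C2=S, others downsized to S] -> [S,I,S]
Op 4: C1 write [C1 write: invalidate ['C0=S', 'C2=S'] -> C1=M] -> [I,M,I]
Op 5: C0 read [C0 read from I: others=['C1=M'] -> C0=S, others downsized to S] -> [S,S,I]
Op 6: C1 read [C1 read: already in S, no change] -> [S,S,I]

Answer: S S I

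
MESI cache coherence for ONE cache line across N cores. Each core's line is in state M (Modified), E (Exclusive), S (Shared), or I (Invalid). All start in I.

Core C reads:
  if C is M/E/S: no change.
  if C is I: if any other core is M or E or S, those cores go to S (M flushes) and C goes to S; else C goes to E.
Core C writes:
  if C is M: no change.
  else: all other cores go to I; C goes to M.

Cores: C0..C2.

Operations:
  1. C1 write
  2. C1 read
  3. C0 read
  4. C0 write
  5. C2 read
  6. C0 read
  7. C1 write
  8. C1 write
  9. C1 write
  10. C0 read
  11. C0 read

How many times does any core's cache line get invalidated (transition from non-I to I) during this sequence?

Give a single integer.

Answer: 3

Derivation:
Op 1: C1 write [C1 write: invalidate none -> C1=M] -> [I,M,I] (invalidations this op: 0; running total: 0)
Op 2: C1 read [C1 read: already in M, no change] -> [I,M,I] (invalidations this op: 0; running total: 0)
Op 3: C0 read [C0 read from I: others=['C1=M'] -> C0=S, others downsized to S] -> [S,S,I] (invalidations this op: 0; running total: 0)
Op 4: C0 write [C0 write: invalidate ['C1=S'] -> C0=M] -> [M,I,I] (invalidations this op: 1; running total: 1)
Op 5: C2 read [C2 read from I: others=['C0=M'] -> C2=S, others downsized to S] -> [S,I,S] (invalidations this op: 0; running total: 1)
Op 6: C0 read [C0 read: already in S, no change] -> [S,I,S] (invalidations this op: 0; running total: 1)
Op 7: C1 write [C1 write: invalidate ['C0=S', 'C2=S'] -> C1=M] -> [I,M,I] (invalidations this op: 2; running total: 3)
Op 8: C1 write [C1 write: already M (modified), no change] -> [I,M,I] (invalidations this op: 0; running total: 3)
Op 9: C1 write [C1 write: already M (modified), no change] -> [I,M,I] (invalidations this op: 0; running total: 3)
Op 10: C0 read [C0 read from I: others=['C1=M'] -> C0=S, others downsized to S] -> [S,S,I] (invalidations this op: 0; running total: 3)
Op 11: C0 read [C0 read: already in S, no change] -> [S,S,I] (invalidations this op: 0; running total: 3)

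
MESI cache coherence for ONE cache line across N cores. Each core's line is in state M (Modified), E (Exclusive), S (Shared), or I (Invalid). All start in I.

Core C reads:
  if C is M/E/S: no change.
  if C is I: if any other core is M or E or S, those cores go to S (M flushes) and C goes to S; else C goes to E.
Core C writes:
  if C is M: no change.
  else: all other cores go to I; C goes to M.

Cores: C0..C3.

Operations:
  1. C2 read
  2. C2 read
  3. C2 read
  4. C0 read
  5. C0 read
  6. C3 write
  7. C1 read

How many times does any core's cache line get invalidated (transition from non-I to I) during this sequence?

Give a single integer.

Answer: 2

Derivation:
Op 1: C2 read [C2 read from I: no other sharers -> C2=E (exclusive)] -> [I,I,E,I] (invalidations this op: 0; running total: 0)
Op 2: C2 read [C2 read: already in E, no change] -> [I,I,E,I] (invalidations this op: 0; running total: 0)
Op 3: C2 read [C2 read: already in E, no change] -> [I,I,E,I] (invalidations this op: 0; running total: 0)
Op 4: C0 read [C0 read from I: others=['C2=E'] -> C0=S, others downsized to S] -> [S,I,S,I] (invalidations this op: 0; running total: 0)
Op 5: C0 read [C0 read: already in S, no change] -> [S,I,S,I] (invalidations this op: 0; running total: 0)
Op 6: C3 write [C3 write: invalidate ['C0=S', 'C2=S'] -> C3=M] -> [I,I,I,M] (invalidations this op: 2; running total: 2)
Op 7: C1 read [C1 read from I: others=['C3=M'] -> C1=S, others downsized to S] -> [I,S,I,S] (invalidations this op: 0; running total: 2)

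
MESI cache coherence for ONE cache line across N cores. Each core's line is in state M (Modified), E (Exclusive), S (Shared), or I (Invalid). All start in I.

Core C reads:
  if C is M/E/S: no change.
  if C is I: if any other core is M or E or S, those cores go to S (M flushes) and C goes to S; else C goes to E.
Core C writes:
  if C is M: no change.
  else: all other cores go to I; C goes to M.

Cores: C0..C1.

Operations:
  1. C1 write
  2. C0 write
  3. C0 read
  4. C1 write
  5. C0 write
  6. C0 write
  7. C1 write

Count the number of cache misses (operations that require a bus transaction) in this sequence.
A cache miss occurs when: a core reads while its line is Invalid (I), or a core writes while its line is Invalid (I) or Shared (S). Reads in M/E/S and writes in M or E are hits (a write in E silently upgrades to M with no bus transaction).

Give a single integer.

Answer: 5

Derivation:
Op 1: C1 write [C1 write: invalidate none -> C1=M] -> [I,M] [MISS #1: write from I]
Op 2: C0 write [C0 write: invalidate ['C1=M'] -> C0=M] -> [M,I] [MISS #2: write from I]
Op 3: C0 read [C0 read: already in M, no change] -> [M,I] [hit: read from M]
Op 4: C1 write [C1 write: invalidate ['C0=M'] -> C1=M] -> [I,M] [MISS #3: write from I]
Op 5: C0 write [C0 write: invalidate ['C1=M'] -> C0=M] -> [M,I] [MISS #4: write from I]
Op 6: C0 write [C0 write: already M (modified), no change] -> [M,I] [hit: write from M]
Op 7: C1 write [C1 write: invalidate ['C0=M'] -> C1=M] -> [I,M] [MISS #5: write from I]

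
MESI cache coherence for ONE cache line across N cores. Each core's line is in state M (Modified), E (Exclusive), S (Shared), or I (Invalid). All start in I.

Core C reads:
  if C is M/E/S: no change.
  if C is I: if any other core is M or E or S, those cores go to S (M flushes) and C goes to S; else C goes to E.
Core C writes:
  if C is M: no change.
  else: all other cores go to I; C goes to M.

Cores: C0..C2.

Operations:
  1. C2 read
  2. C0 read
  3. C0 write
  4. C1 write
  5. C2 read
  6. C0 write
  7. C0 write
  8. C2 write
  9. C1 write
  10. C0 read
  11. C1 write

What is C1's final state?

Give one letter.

Op 1: C2 read [C2 read from I: no other sharers -> C2=E (exclusive)] -> [I,I,E]
Op 2: C0 read [C0 read from I: others=['C2=E'] -> C0=S, others downsized to S] -> [S,I,S]
Op 3: C0 write [C0 write: invalidate ['C2=S'] -> C0=M] -> [M,I,I]
Op 4: C1 write [C1 write: invalidate ['C0=M'] -> C1=M] -> [I,M,I]
Op 5: C2 read [C2 read from I: others=['C1=M'] -> C2=S, others downsized to S] -> [I,S,S]
Op 6: C0 write [C0 write: invalidate ['C1=S', 'C2=S'] -> C0=M] -> [M,I,I]
Op 7: C0 write [C0 write: already M (modified), no change] -> [M,I,I]
Op 8: C2 write [C2 write: invalidate ['C0=M'] -> C2=M] -> [I,I,M]
Op 9: C1 write [C1 write: invalidate ['C2=M'] -> C1=M] -> [I,M,I]
Op 10: C0 read [C0 read from I: others=['C1=M'] -> C0=S, others downsized to S] -> [S,S,I]
Op 11: C1 write [C1 write: invalidate ['C0=S'] -> C1=M] -> [I,M,I]

Answer: M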